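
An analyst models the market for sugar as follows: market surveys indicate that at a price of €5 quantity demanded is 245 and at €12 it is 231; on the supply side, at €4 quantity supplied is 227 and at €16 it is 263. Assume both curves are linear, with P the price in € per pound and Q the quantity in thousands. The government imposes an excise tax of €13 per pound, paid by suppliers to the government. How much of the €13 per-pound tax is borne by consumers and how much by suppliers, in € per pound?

Consumers bear €7.8 per pound; suppliers bear €5.2 per pound.

Demand slope: (231 − 245)/(12 − 5) = -2, so Qd = 255 − 2P.
Supply slope: (263 − 227)/(16 − 4) = 3, so Qs = 3P + 215.
Before the tax: set 255 − 2P = 3P + 215 → P* = €8, Q* = 239.
With the tax collected from suppliers, supply shifts: Qs = 3(P − 13) + 215.
Solving gives Q = 223.4 with consumers paying €15.8 and suppliers receiving €2.8 (the €13 wedge).
Burden on consumers: €7.8; on suppliers: €5.2. (They sum to €13.)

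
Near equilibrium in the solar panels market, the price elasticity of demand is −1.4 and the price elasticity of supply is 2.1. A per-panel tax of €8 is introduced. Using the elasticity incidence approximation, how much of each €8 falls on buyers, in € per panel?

Buyers bear ≈ €4.8 per panel.

Incidence ratio: buyers' share ≈ εs / (εs + |εd|) = 2.1 / (2.1 + 1.4) = 0.6.
So buyers bear ≈ 0.6 × €8 = €4.8; suppliers bear €3.2.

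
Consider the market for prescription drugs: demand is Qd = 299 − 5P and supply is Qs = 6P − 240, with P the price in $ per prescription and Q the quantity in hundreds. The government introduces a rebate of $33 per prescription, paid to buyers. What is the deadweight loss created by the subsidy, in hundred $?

Without the subsidy, 299 − 5P = 6P − 240 gives 11P = 539, so P* = $49 and Q* = 54.
With a per-unit subsidy paid to buyers, each effectively pays P − 33, so demand becomes Qd = 299 − 5(P − 33).
New equilibrium: buyers pay $31, suppliers receive $64, Q = 144. (Wedge: Pb − Ps = −33.)
Quantity rises by |ΔQ| = |54 − 144| = 90.
DWL = ½ · t · |ΔQ| = ½ · 33 · 90 = $1485.

Deadweight loss = $1485 hundred.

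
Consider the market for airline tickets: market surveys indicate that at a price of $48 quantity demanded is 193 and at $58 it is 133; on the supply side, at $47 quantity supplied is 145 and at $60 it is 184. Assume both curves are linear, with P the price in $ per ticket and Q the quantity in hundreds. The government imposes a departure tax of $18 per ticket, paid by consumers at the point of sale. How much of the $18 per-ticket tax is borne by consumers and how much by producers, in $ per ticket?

Demand slope: (133 − 193)/(58 − 48) = -6, so Qd = 481 − 6P.
Supply slope: (184 − 145)/(60 − 47) = 3, so Qs = 3P + 4.
Without the tax, 481 − 6P = 3P + 4 gives 9P = 477, so P* = $53 and Q* = 163.
With the tax collected from consumers, demand (in seller-price terms) shifts: Qd = 481 − 6(P + 18).
New equilibrium: consumers pay $59, producers receive $41, Q = 127. (Wedge: Pb − Ps = 18.)
Burden on consumers: $6; on producers: $12. (They sum to $18.)

Consumers bear $6 per ticket; producers bear $12 per ticket.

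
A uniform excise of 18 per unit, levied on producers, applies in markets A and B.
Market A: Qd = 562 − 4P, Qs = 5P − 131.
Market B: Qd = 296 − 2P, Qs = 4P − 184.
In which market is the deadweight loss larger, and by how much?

Market A, by 144.

Market A: pre-tax P* = 77, Q* = 254; post-tax Q = 214; deadweight loss = 360.
Market B: pre-tax P* = 80, Q* = 136; post-tax Q = 112; deadweight loss = 216.
Difference: 360 vs 216 → market A is larger by 144.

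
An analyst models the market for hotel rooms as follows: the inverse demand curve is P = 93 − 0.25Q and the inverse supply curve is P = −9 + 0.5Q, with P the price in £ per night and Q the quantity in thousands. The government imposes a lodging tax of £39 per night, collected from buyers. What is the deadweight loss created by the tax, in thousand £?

Deadweight loss = £1014 thousand.

Inverting to Q(P) form: Qd = 372 − 4P; Qs = 2P + 18.
Before the tax: set 372 − 4P = 2P + 18 → P* = £59, Q* = 136.
With the tax collected from buyers, demand (in seller-price terms) shifts: Qd = 372 − 4(P + 39).
Solving gives Q = 84 with buyers paying £72 and sellers receiving £33 (the £39 wedge).
Quantity falls by |ΔQ| = |136 − 84| = 52.
DWL = ½ · t · |ΔQ| = ½ · 39 · 52 = £1014.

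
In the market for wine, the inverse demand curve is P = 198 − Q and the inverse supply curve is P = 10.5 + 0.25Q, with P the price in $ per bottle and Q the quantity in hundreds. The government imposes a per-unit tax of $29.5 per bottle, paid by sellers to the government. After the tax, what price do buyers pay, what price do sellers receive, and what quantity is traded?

Buyers pay $71.6; sellers receive $42.1; quantity = 126.4.

Inverting to Q(P) form: Qd = 198 − P; Qs = 4P − 42.
Without the tax, 198 − P = 4P − 42 gives 5P = 240, so P* = $48 and Q* = 150.
With the tax collected from sellers, supply shifts: Qs = 4(P − 29.5) − 42.
Solving gives Q = 126.4 with buyers paying $71.6 and sellers receiving $42.1 (the $29.5 wedge).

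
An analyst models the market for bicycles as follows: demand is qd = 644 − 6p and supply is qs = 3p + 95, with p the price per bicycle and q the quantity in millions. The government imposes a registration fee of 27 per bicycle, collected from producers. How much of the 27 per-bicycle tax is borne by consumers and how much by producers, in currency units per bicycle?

Without the tax, 644 − 6p = 3p + 95 gives 9p = 549, so p* = 61 and q* = 278.
With the tax collected from producers, supply shifts: qs = 3(p − 27) + 95.
Solving gives q = 224 with consumers paying 70 and producers receiving 43 (the 27 wedge).
Burden on consumers: 9; on producers: 18. (They sum to 27.)
The less price-elastic side of the market bears the larger share of a per-unit tax.

Consumers bear 9 per bicycle; producers bear 18 per bicycle.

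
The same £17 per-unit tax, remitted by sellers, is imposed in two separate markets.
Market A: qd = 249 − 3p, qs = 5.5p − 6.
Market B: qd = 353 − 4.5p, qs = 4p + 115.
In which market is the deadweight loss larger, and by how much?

Market A: pre-tax p* = £30, q* = 159; post-tax q = 126; deadweight loss = £280.5.
Market B: pre-tax p* = £28, q* = 227; post-tax q = 191; deadweight loss = £306.
Difference: £280.5 vs £306 → market B is larger by £25.5.

Market B, by £25.5.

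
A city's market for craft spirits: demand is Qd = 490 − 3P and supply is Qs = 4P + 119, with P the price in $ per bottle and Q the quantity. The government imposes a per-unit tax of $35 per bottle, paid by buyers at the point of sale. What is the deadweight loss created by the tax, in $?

Deadweight loss = $1050.

Before the tax: set 490 − 3P = 4P + 119 → P* = $53, Q* = 331.
With the tax collected from buyers, demand (in seller-price terms) shifts: Qd = 490 − 3(P + 35).
New equilibrium: buyers pay $73, suppliers receive $38, Q = 271. (Wedge: Pb − Ps = 35.)
Quantity falls by |ΔQ| = |331 − 271| = 60.
DWL = ½ · t · |ΔQ| = ½ · 35 · 60 = $1050.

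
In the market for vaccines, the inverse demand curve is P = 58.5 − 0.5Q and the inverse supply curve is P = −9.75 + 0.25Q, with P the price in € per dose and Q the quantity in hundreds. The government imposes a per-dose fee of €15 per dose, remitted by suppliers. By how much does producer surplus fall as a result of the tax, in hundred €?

Inverting to Q(P) form: Qd = 117 − 2P; Qs = 4P + 39.
Without the tax, 117 − 2P = 4P + 39 gives 6P = 78, so P* = €13 and Q* = 91.
With the tax collected from suppliers, supply shifts: Qs = 4(P − 15) + 39.
New equilibrium: consumers pay €23, suppliers receive €8, Q = 71. (Wedge: Pb − Ps = 15.)
ΔPS is the trapezoid between Q = 71 and Q = 91 of height €5: ½ · (91 + 71) · 5 = €405.

Producer surplus falls by €405 hundred.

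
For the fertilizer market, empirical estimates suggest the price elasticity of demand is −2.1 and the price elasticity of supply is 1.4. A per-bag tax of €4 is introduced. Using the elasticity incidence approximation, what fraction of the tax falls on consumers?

Consumers' share ≈ 0.4.

Incidence ratio: consumers' share ≈ εs / (εs + |εd|) = 1.4 / (1.4 + 2.1) = 0.4.
Supply is the less elastic side, so consumers bear the smaller share.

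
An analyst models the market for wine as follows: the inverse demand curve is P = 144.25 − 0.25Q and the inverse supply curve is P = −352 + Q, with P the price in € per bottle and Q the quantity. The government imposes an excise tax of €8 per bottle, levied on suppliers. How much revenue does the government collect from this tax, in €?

Tax revenue = €3124.8.

Inverting to Q(P) form: Qd = 577 − 4P; Qs = P + 352.
Before the tax: set 577 − 4P = P + 352 → P* = €45, Q* = 397.
With the tax collected from suppliers, supply shifts: Qs = (P − 8) + 352.
New equilibrium: buyers pay €46.6, suppliers receive €38.6, Q = 390.6. (Wedge: Pb − Ps = 8.)
Revenue = t · Q = 8 · 390.6 = €3124.8.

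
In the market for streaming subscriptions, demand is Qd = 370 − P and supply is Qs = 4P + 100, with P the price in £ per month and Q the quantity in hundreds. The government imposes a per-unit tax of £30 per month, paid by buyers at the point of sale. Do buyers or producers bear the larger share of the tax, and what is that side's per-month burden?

Buyers bear the larger share: £24 per month.

Without the tax, 370 − P = 4P + 100 gives 5P = 270, so P* = £54 and Q* = 316.
With the tax collected from buyers, demand (in seller-price terms) shifts: Qd = 370 − (P + 30).
New equilibrium: buyers pay £78, producers receive £48, Q = 292. (Wedge: Pb − Ps = 30.)
Per-month burden: buyers £24, producers £6.
Buyers take the larger share because demand is less price-elastic here (demand slope 1 vs supply slope 4).
The less price-elastic side of the market bears the larger share of a per-unit tax.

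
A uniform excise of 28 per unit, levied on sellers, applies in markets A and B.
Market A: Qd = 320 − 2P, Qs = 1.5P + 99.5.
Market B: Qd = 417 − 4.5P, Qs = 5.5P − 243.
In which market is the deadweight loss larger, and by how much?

Market A: pre-tax P* = 63, Q* = 194; post-tax Q = 170; deadweight loss = 336.
Market B: pre-tax P* = 66, Q* = 120; post-tax Q = 50.7; deadweight loss = 970.2.
Difference: 336 vs 970.2 → market B is larger by 634.2.

Market B, by 634.2.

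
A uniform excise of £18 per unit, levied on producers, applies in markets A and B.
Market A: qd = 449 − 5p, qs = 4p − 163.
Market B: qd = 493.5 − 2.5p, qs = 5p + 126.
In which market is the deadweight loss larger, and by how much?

Market A: pre-tax p* = £68, q* = 109; post-tax q = 69; deadweight loss = £360.
Market B: pre-tax p* = £49, q* = 371; post-tax q = 341; deadweight loss = £270.
Difference: £360 vs £270 → market A is larger by £90.

Market A, by £90.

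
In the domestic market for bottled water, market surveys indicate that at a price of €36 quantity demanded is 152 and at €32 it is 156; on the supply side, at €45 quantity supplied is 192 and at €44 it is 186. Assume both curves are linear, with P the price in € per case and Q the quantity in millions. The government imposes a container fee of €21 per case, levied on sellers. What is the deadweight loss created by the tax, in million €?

Demand slope: (156 − 152)/(32 − 36) = -1, so Qd = 188 − P.
Supply slope: (186 − 192)/(44 − 45) = 6, so Qs = 6P − 78.
Before the tax: set 188 − P = 6P − 78 → P* = €38, Q* = 150.
With the tax collected from sellers, supply shifts: Qs = 6(P − 21) − 78.
New equilibrium: consumers pay €56, sellers receive €35, Q = 132. (Wedge: Pb − Ps = 21.)
Quantity falls by |ΔQ| = |150 − 132| = 18.
DWL = ½ · t · |ΔQ| = ½ · 21 · 18 = €189.

Deadweight loss = €189 million.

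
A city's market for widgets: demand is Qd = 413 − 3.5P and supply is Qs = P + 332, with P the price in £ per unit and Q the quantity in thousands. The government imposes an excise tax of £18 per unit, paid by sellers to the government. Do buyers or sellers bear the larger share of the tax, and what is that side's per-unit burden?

Sellers bear the larger share: £14 per unit.

Without the tax, 413 − 3.5P = P + 332 gives 4.5P = 81, so P* = £18 and Q* = 350.
With the tax collected from sellers, supply shifts: Qs = (P − 18) + 332.
Solving gives Q = 336 with buyers paying £22 and sellers receiving £4 (the £18 wedge).
Per-unit burden: buyers £4, sellers £14.
Sellers take the larger share because supply is less price-elastic here (demand slope 3.5 vs supply slope 1).
The less price-elastic side of the market bears the larger share of a per-unit tax.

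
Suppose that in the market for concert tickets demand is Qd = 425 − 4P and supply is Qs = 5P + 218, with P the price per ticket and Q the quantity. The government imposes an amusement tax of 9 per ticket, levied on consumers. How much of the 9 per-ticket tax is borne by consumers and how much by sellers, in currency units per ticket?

Consumers bear 5 per ticket; sellers bear 4 per ticket.

Before the tax: set 425 − 4P = 5P + 218 → P* = 23, Q* = 333.
With the tax collected from consumers, demand (in seller-price terms) shifts: Qd = 425 − 4(P + 9).
New equilibrium: consumers pay 28, sellers receive 19, Q = 313. (Wedge: Pb − Ps = 9.)
Burden on consumers: 5; on sellers: 4. (They sum to 9.)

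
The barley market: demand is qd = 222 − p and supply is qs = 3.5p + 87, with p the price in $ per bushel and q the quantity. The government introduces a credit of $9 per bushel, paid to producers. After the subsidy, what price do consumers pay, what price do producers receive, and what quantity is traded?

Without the subsidy, 222 − p = 3.5p + 87 gives 4.5p = 135, so p* = $30 and q* = 192.
With a per-unit subsidy paid to producers, each receives p + 9 per unit sold, so supply becomes qs = 3.5(p + 9) + 87.
Solving gives q = 199 with consumers paying $23 and producers receiving $32 (the $9 wedge).

Consumers pay $23; producers receive $32; quantity = 199.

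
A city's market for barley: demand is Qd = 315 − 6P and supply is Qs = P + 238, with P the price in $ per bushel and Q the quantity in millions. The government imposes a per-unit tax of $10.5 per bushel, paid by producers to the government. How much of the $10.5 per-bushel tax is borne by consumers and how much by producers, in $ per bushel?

Consumers bear $1.5 per bushel; producers bear $9 per bushel.

Without the tax, 315 − 6P = P + 238 gives 7P = 77, so P* = $11 and Q* = 249.
With the tax collected from producers, supply shifts: Qs = (P − 10.5) + 238.
New equilibrium: consumers pay $12.5, producers receive $2, Q = 240. (Wedge: Pb − Ps = 10.5.)
Burden on consumers: $1.5; on producers: $9. (They sum to $10.5.)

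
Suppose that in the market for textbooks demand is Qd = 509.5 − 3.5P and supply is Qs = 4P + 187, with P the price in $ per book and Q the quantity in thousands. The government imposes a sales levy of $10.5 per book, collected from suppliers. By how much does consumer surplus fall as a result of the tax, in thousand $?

Consumer surplus falls by $1955.52 thousand.

Without the tax, 509.5 − 3.5P = 4P + 187 gives 7.5P = 322.5, so P* = $43 and Q* = 359.
With the tax collected from suppliers, supply shifts: Qs = 4(P − 10.5) + 187.
New equilibrium: buyers pay $48.6, suppliers receive $38.1, Q = 339.4. (Wedge: Pb − Ps = 10.5.)
ΔCS is the trapezoid between Q = 339.4 and Q = 359 of height $5.6: ½ · (359 + 339.4) · 5.6 = $1955.52.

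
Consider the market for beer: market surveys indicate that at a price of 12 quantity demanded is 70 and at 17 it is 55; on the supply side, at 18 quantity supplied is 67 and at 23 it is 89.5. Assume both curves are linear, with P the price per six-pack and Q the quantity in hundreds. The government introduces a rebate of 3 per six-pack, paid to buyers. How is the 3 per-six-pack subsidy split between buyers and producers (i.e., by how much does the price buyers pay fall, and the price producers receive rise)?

Demand slope: (55 − 70)/(17 − 12) = -3, so Qd = 106 − 3P.
Supply slope: (89.5 − 67)/(23 − 18) = 4.5, so Qs = 4.5P − 14.
Without the subsidy, 106 − 3P = 4.5P − 14 gives 7.5P = 120, so P* = 16 and Q* = 58.
With a per-unit subsidy paid to buyers, each effectively pays P − 3, so demand becomes Qd = 106 − 3(P − 3).
New equilibrium: buyers pay 14.2, producers receive 17.2, Q = 63.4. (Wedge: Pb − Ps = −3.)
Gain to buyers: 1.8; to producers: 1.2. (They sum to 3.)

Buyers gain 1.8 per six-pack; producers gain 1.2 per six-pack.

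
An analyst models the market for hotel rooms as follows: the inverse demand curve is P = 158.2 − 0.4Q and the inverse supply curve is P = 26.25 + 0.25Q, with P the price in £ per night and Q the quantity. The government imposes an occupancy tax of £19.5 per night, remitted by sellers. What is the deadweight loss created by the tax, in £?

Deadweight loss = £292.5.

Rewrite in direct form: Qd = 395.5 − 2.5P and Qs = 4P − 105.
Without the tax, 395.5 − 2.5P = 4P − 105 gives 6.5P = 500.5, so P* = £77 and Q* = 203.
With the tax collected from sellers, supply shifts: Qs = 4(P − 19.5) − 105.
Solving gives Q = 173 with consumers paying £89 and sellers receiving £69.5 (the £19.5 wedge).
Quantity falls by |ΔQ| = |203 − 173| = 30.
DWL = ½ · t · |ΔQ| = ½ · 19.5 · 30 = £292.5.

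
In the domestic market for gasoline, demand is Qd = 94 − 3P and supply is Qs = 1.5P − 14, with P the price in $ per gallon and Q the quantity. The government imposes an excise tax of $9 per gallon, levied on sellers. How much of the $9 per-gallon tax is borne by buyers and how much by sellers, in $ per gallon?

Before the tax: set 94 − 3P = 1.5P − 14 → P* = $24, Q* = 22.
With the tax collected from sellers, supply shifts: Qs = 1.5(P − 9) − 14.
Solving gives Q = 13 with buyers paying $27 and sellers receiving $18 (the $9 wedge).
Burden on buyers: $3; on sellers: $6. (They sum to $9.)

Buyers bear $3 per gallon; sellers bear $6 per gallon.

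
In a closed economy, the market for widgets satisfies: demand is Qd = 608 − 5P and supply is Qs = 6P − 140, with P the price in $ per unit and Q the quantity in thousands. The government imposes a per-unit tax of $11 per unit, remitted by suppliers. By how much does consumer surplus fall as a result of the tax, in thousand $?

Consumer surplus falls by $1518 thousand.

Before the tax: set 608 − 5P = 6P − 140 → P* = $68, Q* = 268.
With the tax collected from suppliers, supply shifts: Qs = 6(P − 11) − 140.
Solving gives Q = 238 with consumers paying $74 and suppliers receiving $63 (the $11 wedge).
ΔCS is the trapezoid between Q = 238 and Q = 268 of height $6: ½ · (268 + 238) · 6 = $1518.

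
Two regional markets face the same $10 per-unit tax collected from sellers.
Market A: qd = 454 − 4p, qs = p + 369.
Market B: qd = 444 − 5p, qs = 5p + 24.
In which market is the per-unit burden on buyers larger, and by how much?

Market B, by $3.

Market A: pre-tax p* = $17, q* = 386; post-tax q = 378; per-unit burden on buyers = $2.
Market B: pre-tax p* = $42, q* = 234; post-tax q = 209; per-unit burden on buyers = $5.
Difference: $2 vs $5 → market B is larger by $3.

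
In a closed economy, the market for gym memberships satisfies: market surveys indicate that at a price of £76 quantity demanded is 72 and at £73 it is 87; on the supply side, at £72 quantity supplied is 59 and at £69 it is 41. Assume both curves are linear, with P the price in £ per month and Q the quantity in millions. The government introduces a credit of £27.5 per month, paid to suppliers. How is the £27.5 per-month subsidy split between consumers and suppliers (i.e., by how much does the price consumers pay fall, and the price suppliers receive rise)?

Demand slope: (87 − 72)/(73 − 76) = -5, so Qd = 452 − 5P.
Supply slope: (41 − 59)/(69 − 72) = 6, so Qs = 6P − 373.
Without the subsidy, 452 − 5P = 6P − 373 gives 11P = 825, so P* = £75 and Q* = 77.
With a per-unit subsidy paid to suppliers, each receives P + 27.5 per unit sold, so supply becomes Qs = 6(P + 27.5) − 373.
New equilibrium: consumers pay £60, suppliers receive £87.5, Q = 152. (Wedge: Pb − Ps = −27.5.)
Gain to consumers: £15; to suppliers: £12.5. (They sum to £27.5.)

Consumers gain £15 per month; suppliers gain £12.5 per month.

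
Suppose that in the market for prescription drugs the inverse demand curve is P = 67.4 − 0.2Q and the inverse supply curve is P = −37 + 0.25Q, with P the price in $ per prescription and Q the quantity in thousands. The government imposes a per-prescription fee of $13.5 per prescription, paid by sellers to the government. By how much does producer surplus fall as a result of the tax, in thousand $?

Inverting to Q(P) form: Qd = 337 − 5P; Qs = 4P + 148.
Before the tax: set 337 − 5P = 4P + 148 → P* = $21, Q* = 232.
With the tax collected from sellers, supply shifts: Qs = 4(P − 13.5) + 148.
Solving gives Q = 202 with consumers paying $27 and sellers receiving $13.5 (the $13.5 wedge).
ΔPS is the trapezoid between Q = 202 and Q = 232 of height $7.5: ½ · (232 + 202) · 7.5 = $1627.5.

Producer surplus falls by $1627.5 thousand.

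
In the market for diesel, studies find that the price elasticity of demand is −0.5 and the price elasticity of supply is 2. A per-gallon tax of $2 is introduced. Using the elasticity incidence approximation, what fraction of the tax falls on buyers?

Buyers' share ≈ 0.8.

Incidence ratio: buyers' share ≈ εs / (εs + |εd|) = 2 / (2 + 0.5) = 0.8.
Supply is the more elastic side, so buyers bear the larger share.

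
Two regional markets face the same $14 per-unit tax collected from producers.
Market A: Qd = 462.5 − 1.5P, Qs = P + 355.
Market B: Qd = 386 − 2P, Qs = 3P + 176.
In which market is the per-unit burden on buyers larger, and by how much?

Market B, by $2.8.

Market A: pre-tax P* = $43, Q* = 398; post-tax Q = 389.6; per-unit burden on buyers = $5.6.
Market B: pre-tax P* = $42, Q* = 302; post-tax Q = 285.2; per-unit burden on buyers = $8.4.
Difference: $5.6 vs $8.4 → market B is larger by $2.8.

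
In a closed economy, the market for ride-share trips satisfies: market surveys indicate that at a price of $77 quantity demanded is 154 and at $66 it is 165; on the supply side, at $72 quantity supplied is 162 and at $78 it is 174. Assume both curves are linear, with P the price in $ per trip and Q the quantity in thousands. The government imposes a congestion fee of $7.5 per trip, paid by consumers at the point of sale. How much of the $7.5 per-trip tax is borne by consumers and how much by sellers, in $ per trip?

Demand slope: (165 − 154)/(66 − 77) = -1, so Qd = 231 − P.
Supply slope: (174 − 162)/(78 − 72) = 2, so Qs = 2P + 18.
Before the tax: set 231 − P = 2P + 18 → P* = $71, Q* = 160.
With the tax collected from consumers, demand (in seller-price terms) shifts: Qd = 231 − (P + 7.5).
Solving gives Q = 155 with consumers paying $76 and sellers receiving $68.5 (the $7.5 wedge).
Burden on consumers: $5; on sellers: $2.5. (They sum to $7.5.)

Consumers bear $5 per trip; sellers bear $2.5 per trip.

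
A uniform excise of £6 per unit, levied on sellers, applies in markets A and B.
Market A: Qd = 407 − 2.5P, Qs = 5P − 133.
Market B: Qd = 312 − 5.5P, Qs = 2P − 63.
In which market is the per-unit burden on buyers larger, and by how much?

Market A, by £2.4.

Market A: pre-tax P* = £72, Q* = 227; post-tax Q = 217; per-unit burden on buyers = £4.
Market B: pre-tax P* = £50, Q* = 37; post-tax Q = 28.2; per-unit burden on buyers = £1.6.
Difference: £4 vs £1.6 → market A is larger by £2.4.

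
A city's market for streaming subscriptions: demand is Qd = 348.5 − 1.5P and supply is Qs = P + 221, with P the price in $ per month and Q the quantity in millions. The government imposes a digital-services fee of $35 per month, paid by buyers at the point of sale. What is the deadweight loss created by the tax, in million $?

Deadweight loss = $367.5 million.

Without the tax, 348.5 − 1.5P = P + 221 gives 2.5P = 127.5, so P* = $51 and Q* = 272.
With the tax collected from buyers, demand (in seller-price terms) shifts: Qd = 348.5 − 1.5(P + 35).
Solving gives Q = 251 with buyers paying $65 and suppliers receiving $30 (the $35 wedge).
Quantity falls by |ΔQ| = |272 − 251| = 21.
DWL = ½ · t · |ΔQ| = ½ · 35 · 21 = $367.5.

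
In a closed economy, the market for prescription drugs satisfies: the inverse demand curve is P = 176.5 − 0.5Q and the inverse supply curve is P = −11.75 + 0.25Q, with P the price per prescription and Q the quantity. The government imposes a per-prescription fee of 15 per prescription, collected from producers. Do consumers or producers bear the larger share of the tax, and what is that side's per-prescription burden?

Inverting to Q(P) form: Qd = 353 − 2P; Qs = 4P + 47.
Before the tax: set 353 − 2P = 4P + 47 → P* = 51, Q* = 251.
With the tax collected from producers, supply shifts: Qs = 4(P − 15) + 47.
Solving gives Q = 231 with consumers paying 61 and producers receiving 46 (the 15 wedge).
Per-prescription burden: consumers 10, producers 5.
Consumers take the larger share because demand is less price-elastic here (demand slope 2 vs supply slope 4).

Consumers bear the larger share: 10 per prescription.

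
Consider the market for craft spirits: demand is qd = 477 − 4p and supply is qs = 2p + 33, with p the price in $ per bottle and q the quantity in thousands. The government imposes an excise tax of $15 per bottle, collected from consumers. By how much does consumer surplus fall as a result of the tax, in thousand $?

Without the tax, 477 − 4p = 2p + 33 gives 6p = 444, so p* = $74 and q* = 181.
With the tax collected from consumers, demand (in seller-price terms) shifts: qd = 477 − 4(p + 15).
New equilibrium: consumers pay $79, sellers receive $64, q = 161. (Wedge: pb − ps = 15.)
ΔCS is the trapezoid between Q = 161 and Q = 181 of height $5: ½ · (181 + 161) · 5 = $855.

Consumer surplus falls by $855 thousand.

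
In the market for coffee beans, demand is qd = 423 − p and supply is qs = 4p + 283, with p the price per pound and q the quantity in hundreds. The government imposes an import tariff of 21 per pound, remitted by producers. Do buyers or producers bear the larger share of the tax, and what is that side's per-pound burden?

Buyers bear the larger share: 16.8 per pound.

Without the tax, 423 − p = 4p + 283 gives 5p = 140, so p* = 28 and q* = 395.
With the tax collected from producers, supply shifts: qs = 4(p − 21) + 283.
Solving gives q = 378.2 with buyers paying 44.8 and producers receiving 23.8 (the 21 wedge).
Per-pound burden: buyers 16.8, producers 4.2.
Buyers take the larger share because demand is less price-elastic here (demand slope 1 vs supply slope 4).
The less price-elastic side of the market bears the larger share of a per-unit tax.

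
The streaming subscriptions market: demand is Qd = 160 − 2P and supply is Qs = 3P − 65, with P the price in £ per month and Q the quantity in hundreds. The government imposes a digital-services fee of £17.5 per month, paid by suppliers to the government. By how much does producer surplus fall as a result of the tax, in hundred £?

Producer surplus falls by £416.5 hundred.

Before the tax: set 160 − 2P = 3P − 65 → P* = £45, Q* = 70.
With the tax collected from suppliers, supply shifts: Qs = 3(P − 17.5) − 65.
New equilibrium: buyers pay £55.5, suppliers receive £38, Q = 49. (Wedge: Pb − Ps = 17.5.)
ΔPS is the trapezoid between Q = 49 and Q = 70 of height £7: ½ · (70 + 49) · 7 = £416.5.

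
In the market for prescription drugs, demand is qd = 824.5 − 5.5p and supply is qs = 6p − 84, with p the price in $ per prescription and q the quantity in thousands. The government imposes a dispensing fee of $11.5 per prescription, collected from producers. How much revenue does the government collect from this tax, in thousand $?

Tax revenue = $4105.5 thousand.

Before the tax: set 824.5 − 5.5p = 6p − 84 → p* = $79, q* = 390.
With the tax collected from producers, supply shifts: qs = 6(p − 11.5) − 84.
New equilibrium: consumers pay $85, producers receive $73.5, q = 357. (Wedge: pb − ps = 11.5.)
Revenue = t · Q = 11.5 · 357 = $4105.5.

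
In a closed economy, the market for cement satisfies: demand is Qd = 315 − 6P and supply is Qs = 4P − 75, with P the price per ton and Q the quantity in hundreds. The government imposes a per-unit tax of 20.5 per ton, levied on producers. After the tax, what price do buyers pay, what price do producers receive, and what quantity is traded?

Without the tax, 315 − 6P = 4P − 75 gives 10P = 390, so P* = 39 and Q* = 81.
With the tax collected from producers, supply shifts: Qs = 4(P − 20.5) − 75.
New equilibrium: buyers pay 47.2, producers receive 26.7, Q = 31.8. (Wedge: Pb − Ps = 20.5.)

Buyers pay 47.2; producers receive 26.7; quantity = 31.8.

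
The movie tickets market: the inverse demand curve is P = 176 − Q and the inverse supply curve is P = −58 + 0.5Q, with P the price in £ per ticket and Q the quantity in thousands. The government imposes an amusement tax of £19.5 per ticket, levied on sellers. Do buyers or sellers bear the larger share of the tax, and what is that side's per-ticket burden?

Rewrite in direct form: Qd = 176 − P and Qs = 2P + 116.
Before the tax: set 176 − P = 2P + 116 → P* = £20, Q* = 156.
With the tax collected from sellers, supply shifts: Qs = 2(P − 19.5) + 116.
New equilibrium: buyers pay £33, sellers receive £13.5, Q = 143. (Wedge: Pb − Ps = 19.5.)
Per-ticket burden: buyers £13, sellers £6.5.
Buyers take the larger share because demand is less price-elastic here (demand slope 1 vs supply slope 2).
The less price-elastic side of the market bears the larger share of a per-unit tax.

Buyers bear the larger share: £13 per ticket.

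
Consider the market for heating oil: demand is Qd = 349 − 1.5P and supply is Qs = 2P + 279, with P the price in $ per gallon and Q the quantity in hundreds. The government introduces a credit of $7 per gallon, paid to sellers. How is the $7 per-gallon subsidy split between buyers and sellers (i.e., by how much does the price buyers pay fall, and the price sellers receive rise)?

Without the subsidy, 349 − 1.5P = 2P + 279 gives 3.5P = 70, so P* = $20 and Q* = 319.
With a per-unit subsidy paid to sellers, each receives P + 7 per unit sold, so supply becomes Qs = 2(P + 7) + 279.
New equilibrium: buyers pay $16, sellers receive $23, Q = 325. (Wedge: Pb − Ps = −7.)
Gain to buyers: $4; to sellers: $3. (They sum to $7.)

Buyers gain $4 per gallon; sellers gain $3 per gallon.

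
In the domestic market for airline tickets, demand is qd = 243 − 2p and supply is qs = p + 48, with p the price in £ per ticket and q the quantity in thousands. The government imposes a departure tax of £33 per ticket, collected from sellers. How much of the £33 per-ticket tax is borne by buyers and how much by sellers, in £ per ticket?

Buyers bear £11 per ticket; sellers bear £22 per ticket.

Without the tax, 243 − 2p = p + 48 gives 3p = 195, so p* = £65 and q* = 113.
With the tax collected from sellers, supply shifts: qs = (p − 33) + 48.
New equilibrium: buyers pay £76, sellers receive £43, q = 91. (Wedge: pb − ps = 33.)
Burden on buyers: £11; on sellers: £22. (They sum to £33.)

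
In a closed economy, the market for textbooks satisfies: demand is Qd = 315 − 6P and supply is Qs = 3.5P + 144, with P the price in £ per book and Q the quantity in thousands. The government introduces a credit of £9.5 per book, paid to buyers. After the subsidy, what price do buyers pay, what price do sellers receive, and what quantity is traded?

Buyers pay £14.5; sellers receive £24; quantity = 228.

Without the subsidy, 315 − 6P = 3.5P + 144 gives 9.5P = 171, so P* = £18 and Q* = 207.
With a per-unit subsidy paid to buyers, each effectively pays P − 9.5, so demand becomes Qd = 315 − 6(P − 9.5).
Solving gives Q = 228 with buyers paying £14.5 and sellers receiving £24 (the £9.5 wedge).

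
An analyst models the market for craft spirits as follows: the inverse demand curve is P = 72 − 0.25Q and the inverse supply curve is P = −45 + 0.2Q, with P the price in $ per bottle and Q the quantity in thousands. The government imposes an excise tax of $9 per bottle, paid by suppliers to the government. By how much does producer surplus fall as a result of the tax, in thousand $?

Inverting to Q(P) form: Qd = 288 − 4P; Qs = 5P + 225.
Before the tax: set 288 − 4P = 5P + 225 → P* = $7, Q* = 260.
With the tax collected from suppliers, supply shifts: Qs = 5(P − 9) + 225.
Solving gives Q = 240 with buyers paying $12 and suppliers receiving $3 (the $9 wedge).
ΔPS is the trapezoid between Q = 240 and Q = 260 of height $4: ½ · (260 + 240) · 4 = $1000.

Producer surplus falls by $1000 thousand.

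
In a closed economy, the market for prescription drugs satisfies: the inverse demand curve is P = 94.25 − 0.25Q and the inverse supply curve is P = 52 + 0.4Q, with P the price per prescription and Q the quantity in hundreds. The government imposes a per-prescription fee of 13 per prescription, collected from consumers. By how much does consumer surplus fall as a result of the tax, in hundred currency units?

Rewrite in direct form: Qd = 377 − 4P and Qs = 2.5P − 130.
Without the tax, 377 − 4P = 2.5P − 130 gives 6.5P = 507, so P* = 78 and Q* = 65.
With the tax collected from consumers, demand (in seller-price terms) shifts: Qd = 377 − 4(P + 13).
Solving gives Q = 45 with consumers paying 83 and sellers receiving 70 (the 13 wedge).
ΔCS is the trapezoid between Q = 45 and Q = 65 of height 5: ½ · (65 + 45) · 5 = 275.

Consumer surplus falls by 275 hundred.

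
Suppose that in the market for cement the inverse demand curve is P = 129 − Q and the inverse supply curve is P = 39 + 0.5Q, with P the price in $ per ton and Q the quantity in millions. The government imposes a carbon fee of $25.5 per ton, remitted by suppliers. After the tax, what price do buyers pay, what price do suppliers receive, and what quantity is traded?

Buyers pay $86; suppliers receive $60.5; quantity = 43.

Inverting to Q(P) form: Qd = 129 − P; Qs = 2P − 78.
Without the tax, 129 − P = 2P − 78 gives 3P = 207, so P* = $69 and Q* = 60.
With the tax collected from suppliers, supply shifts: Qs = 2(P − 25.5) − 78.
New equilibrium: buyers pay $86, suppliers receive $60.5, Q = 43. (Wedge: Pb − Ps = 25.5.)
The less price-elastic side of the market bears the larger share of a per-unit tax.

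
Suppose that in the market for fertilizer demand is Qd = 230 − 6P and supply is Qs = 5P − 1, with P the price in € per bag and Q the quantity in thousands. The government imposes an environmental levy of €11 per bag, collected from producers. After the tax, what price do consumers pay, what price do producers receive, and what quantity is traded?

Without the tax, 230 − 6P = 5P − 1 gives 11P = 231, so P* = €21 and Q* = 104.
With the tax collected from producers, supply shifts: Qs = 5(P − 11) − 1.
Solving gives Q = 74 with consumers paying €26 and producers receiving €15 (the €11 wedge).
The less price-elastic side of the market bears the larger share of a per-unit tax.

Consumers pay €26; producers receive €15; quantity = 74.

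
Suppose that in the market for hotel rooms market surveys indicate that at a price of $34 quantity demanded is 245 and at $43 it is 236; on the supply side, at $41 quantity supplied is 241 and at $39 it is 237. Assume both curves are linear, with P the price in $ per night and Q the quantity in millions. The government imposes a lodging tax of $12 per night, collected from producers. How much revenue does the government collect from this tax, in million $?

Tax revenue = $2772 million.

Demand slope: (236 − 245)/(43 − 34) = -1, so Qd = 279 − P.
Supply slope: (237 − 241)/(39 − 41) = 2, so Qs = 2P + 159.
Without the tax, 279 − P = 2P + 159 gives 3P = 120, so P* = $40 and Q* = 239.
With the tax collected from producers, supply shifts: Qs = 2(P − 12) + 159.
Solving gives Q = 231 with consumers paying $48 and producers receiving $36 (the $12 wedge).
Revenue = t · Q = 12 · 231 = $2772.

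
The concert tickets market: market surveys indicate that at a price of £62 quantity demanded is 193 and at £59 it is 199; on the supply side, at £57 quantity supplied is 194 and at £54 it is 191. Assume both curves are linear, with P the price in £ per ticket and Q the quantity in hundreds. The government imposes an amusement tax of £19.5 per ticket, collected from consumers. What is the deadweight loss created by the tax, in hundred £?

Demand slope: (199 − 193)/(59 − 62) = -2, so Qd = 317 − 2P.
Supply slope: (191 − 194)/(54 − 57) = 1, so Qs = P + 137.
Before the tax: set 317 − 2P = P + 137 → P* = £60, Q* = 197.
With the tax collected from consumers, demand (in seller-price terms) shifts: Qd = 317 − 2(P + 19.5).
New equilibrium: consumers pay £66.5, sellers receive £47, Q = 184. (Wedge: Pb − Ps = 19.5.)
Quantity falls by |ΔQ| = |197 − 184| = 13.
DWL = ½ · t · |ΔQ| = ½ · 19.5 · 13 = £126.75.

Deadweight loss = £126.75 hundred.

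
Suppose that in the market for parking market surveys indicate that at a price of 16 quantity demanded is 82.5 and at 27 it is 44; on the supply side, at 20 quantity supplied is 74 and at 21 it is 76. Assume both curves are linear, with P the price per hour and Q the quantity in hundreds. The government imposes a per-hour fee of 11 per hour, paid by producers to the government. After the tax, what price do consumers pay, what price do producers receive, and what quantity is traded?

Consumers pay 23; producers receive 12; quantity = 58.

Demand slope: (44 − 82.5)/(27 − 16) = -3.5, so Qd = 138.5 − 3.5P.
Supply slope: (76 − 74)/(21 − 20) = 2, so Qs = 2P + 34.
Before the tax: set 138.5 − 3.5P = 2P + 34 → P* = 19, Q* = 72.
With the tax collected from producers, supply shifts: Qs = 2(P − 11) + 34.
Solving gives Q = 58 with consumers paying 23 and producers receiving 12 (the 11 wedge).
The less price-elastic side of the market bears the larger share of a per-unit tax.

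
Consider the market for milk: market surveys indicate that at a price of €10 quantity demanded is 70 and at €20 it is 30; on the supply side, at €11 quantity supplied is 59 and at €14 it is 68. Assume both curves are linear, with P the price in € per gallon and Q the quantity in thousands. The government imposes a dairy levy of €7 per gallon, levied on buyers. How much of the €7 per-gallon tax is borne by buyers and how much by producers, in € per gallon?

Buyers bear €3 per gallon; producers bear €4 per gallon.

Demand slope: (30 − 70)/(20 − 10) = -4, so Qd = 110 − 4P.
Supply slope: (68 − 59)/(14 − 11) = 3, so Qs = 3P + 26.
Before the tax: set 110 − 4P = 3P + 26 → P* = €12, Q* = 62.
With the tax collected from buyers, demand (in seller-price terms) shifts: Qd = 110 − 4(P + 7).
Solving gives Q = 50 with buyers paying €15 and producers receiving €8 (the €7 wedge).
Burden on buyers: €3; on producers: €4. (They sum to €7.)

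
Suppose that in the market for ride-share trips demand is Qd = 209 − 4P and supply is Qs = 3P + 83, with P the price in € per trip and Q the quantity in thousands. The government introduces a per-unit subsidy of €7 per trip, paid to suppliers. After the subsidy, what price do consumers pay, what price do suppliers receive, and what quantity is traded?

Before the subsidy: set 209 − 4P = 3P + 83 → P* = €18, Q* = 137.
With a per-unit subsidy paid to suppliers, each receives P + 7 per unit sold, so supply becomes Qs = 3(P + 7) + 83.
New equilibrium: consumers pay €15, suppliers receive €22, Q = 149. (Wedge: Pb − Ps = −7.)

Consumers pay €15; suppliers receive €22; quantity = 149.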